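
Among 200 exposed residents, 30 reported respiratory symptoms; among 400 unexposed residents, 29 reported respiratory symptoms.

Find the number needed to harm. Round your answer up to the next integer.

NNH = 13

risk, exposed residents = 30/200 = 0.150000
risk, unexposed residents = 29/400 = 0.072500
absolute risk difference = 0.077500
1 / 0.077500 = 12.903 → round up → 13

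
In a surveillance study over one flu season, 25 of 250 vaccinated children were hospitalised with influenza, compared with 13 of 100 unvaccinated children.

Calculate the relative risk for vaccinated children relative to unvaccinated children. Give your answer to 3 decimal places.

risk, vaccinated children = 25/250 = 0.1000
risk, unvaccinated children = 13/100 = 0.1300
RR = 0.1000 / 0.1300 = 0.769

RR ≈ 0.769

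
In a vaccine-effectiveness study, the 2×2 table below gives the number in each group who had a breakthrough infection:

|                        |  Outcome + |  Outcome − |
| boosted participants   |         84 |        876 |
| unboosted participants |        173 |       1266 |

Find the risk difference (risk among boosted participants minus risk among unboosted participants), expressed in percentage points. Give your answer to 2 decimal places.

risk, boosted participants = 84/960 = 0.0875
risk, unboosted participants = 173/1439 = 0.1202
risk difference = 0.0875 − 0.1202 = -0.0327 → -3.27 percentage points

-3.27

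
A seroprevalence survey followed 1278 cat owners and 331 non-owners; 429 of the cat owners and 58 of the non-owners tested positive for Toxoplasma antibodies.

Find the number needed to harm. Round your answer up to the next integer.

7

risk, cat owners = 429/1278 = 0.335681
risk, non-owners = 58/331 = 0.175227
absolute risk difference = 0.160454
1 / 0.160454 = 6.232 → round up → 7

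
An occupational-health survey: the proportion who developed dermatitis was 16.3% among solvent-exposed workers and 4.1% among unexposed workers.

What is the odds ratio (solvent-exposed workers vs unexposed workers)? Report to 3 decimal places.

OR ≈ 4.555

odds, solvent-exposed workers = 0.16300/0.83700 = 0.19474
odds, unexposed workers = 0.04100/0.95900 = 0.04275
OR = 0.19474 / 0.04275 = 4.555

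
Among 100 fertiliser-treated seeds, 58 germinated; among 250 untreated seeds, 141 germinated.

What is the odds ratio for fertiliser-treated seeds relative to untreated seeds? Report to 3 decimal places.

OR ≈ 1.068

odds, fertiliser-treated seeds = 58/42 = 1.3810
odds, untreated seeds = 141/109 = 1.2936
OR = 1.3810 / 1.2936 = 1.068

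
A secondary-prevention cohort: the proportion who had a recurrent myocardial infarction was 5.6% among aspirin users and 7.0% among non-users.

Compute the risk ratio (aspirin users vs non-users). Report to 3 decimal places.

RR = 0.0560 / 0.0700 = 0.800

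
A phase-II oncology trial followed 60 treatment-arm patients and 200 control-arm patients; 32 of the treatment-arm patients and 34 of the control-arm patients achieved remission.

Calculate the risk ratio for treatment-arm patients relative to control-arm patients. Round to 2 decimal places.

risk, treatment-arm patients = 32/60 = 0.5333
risk, control-arm patients = 34/200 = 0.1700
RR = 0.5333 / 0.1700 = 3.14

3.14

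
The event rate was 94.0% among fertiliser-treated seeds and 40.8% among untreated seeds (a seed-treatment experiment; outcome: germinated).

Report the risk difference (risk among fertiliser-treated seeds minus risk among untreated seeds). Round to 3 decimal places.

risk difference = 0.9400 − 0.4080 = 0.532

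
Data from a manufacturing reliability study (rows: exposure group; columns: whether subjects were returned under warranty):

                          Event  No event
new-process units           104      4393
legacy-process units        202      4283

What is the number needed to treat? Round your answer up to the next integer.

risk, new-process units = 104/4497 = 0.023127
risk, legacy-process units = 202/4485 = 0.045039
absolute risk difference = 0.021912
1 / 0.021912 = 45.637 → round up → 46

NNT = 46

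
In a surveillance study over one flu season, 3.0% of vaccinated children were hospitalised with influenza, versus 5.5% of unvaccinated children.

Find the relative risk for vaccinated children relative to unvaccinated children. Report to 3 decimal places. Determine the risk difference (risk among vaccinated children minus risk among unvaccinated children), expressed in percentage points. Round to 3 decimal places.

RR = 0.03000 / 0.05500 = 0.545
risk difference = 0.03000 − 0.05500 = -0.02500 → -2.500 percentage points

RR = 0.545; RD = -2.500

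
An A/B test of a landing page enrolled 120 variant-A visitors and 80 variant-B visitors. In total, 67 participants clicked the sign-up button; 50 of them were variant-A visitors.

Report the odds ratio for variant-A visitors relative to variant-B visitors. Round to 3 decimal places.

2.647

variant-A visitors without the outcome: 120 − 50 = 70
variant-B visitors with the outcome: 67 − 50 = 17
variant-B visitors without the outcome: 80 − 17 = 63
OR = (50 × 63) / (70 × 17) = 3150/1190 ≈ 2.647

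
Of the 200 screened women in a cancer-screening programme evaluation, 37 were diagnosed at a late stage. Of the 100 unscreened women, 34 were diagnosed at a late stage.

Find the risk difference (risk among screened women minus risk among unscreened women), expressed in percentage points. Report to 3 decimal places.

risk, screened women = 37/200 = 0.1850
risk, unscreened women = 34/100 = 0.3400
risk difference = 0.1850 − 0.3400 = -0.1550 → -15.500 percentage points

-15.500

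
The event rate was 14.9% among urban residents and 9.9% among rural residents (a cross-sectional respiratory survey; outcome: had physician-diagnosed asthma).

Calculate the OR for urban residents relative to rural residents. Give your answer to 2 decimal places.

odds, urban residents = 0.1490/0.8510 = 0.1751
odds, rural residents = 0.0990/0.9010 = 0.1099
OR = 0.1751 / 0.1099 = 1.59

OR: 1.59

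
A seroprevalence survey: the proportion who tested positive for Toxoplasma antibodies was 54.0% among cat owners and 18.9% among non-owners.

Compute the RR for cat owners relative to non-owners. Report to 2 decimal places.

RR = 0.5400 / 0.1890 = 2.86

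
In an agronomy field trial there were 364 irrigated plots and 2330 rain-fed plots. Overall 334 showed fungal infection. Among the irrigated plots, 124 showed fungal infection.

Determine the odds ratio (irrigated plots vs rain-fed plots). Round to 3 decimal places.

irrigated plots without the outcome: 364 − 124 = 240
rain-fed plots with the outcome: 334 − 124 = 210
rain-fed plots without the outcome: 2330 − 210 = 2120
OR = (124 × 2120) / (240 × 210) = 262880/50400 ≈ 5.216

5.216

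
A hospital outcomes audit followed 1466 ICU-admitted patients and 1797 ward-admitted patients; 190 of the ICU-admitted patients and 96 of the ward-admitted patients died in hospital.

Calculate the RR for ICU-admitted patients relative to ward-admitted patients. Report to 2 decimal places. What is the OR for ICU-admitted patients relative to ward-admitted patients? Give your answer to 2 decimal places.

risk, ICU-admitted patients = 190/1466 = 0.1296
risk, ward-admitted patients = 96/1797 = 0.0534
RR = 0.1296 / 0.0534 = 2.43
OR = (190 × 1701) / (1276 × 96) = 323190/122496 ≈ 2.64

RR = 2.43; OR = 2.64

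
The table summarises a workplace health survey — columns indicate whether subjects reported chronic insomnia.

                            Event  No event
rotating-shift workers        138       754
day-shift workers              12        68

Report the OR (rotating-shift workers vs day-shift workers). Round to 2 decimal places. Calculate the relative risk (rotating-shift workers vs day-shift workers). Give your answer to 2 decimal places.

OR = 1.04; RR = 1.03

odds, rotating-shift workers = 138/754 = 0.1830
odds, day-shift workers = 12/68 = 0.1765
OR = 0.1830 / 0.1765 = 1.04
risk, rotating-shift workers = 138/892 = 0.1547
risk, day-shift workers = 12/80 = 0.1500
RR = 0.1547 / 0.1500 = 1.03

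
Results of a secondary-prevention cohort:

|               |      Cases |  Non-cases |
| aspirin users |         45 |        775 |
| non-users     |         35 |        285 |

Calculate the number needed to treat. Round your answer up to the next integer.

risk, aspirin users = 45/820 = 0.054878
risk, non-users = 35/320 = 0.109375
absolute risk difference = 0.054497
1 / 0.054497 = 18.350 → round up → 19

NNT: 19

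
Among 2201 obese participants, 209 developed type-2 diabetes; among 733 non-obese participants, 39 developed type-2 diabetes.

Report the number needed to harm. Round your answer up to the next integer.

risk, obese participants = 209/2201 = 0.094957
risk, non-obese participants = 39/733 = 0.053206
absolute risk difference = 0.041751
1 / 0.041751 = 23.952 → round up → 24

24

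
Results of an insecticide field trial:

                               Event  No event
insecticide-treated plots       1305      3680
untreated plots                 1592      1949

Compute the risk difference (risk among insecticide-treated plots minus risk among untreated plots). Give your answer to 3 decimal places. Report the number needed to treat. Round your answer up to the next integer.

RD = -0.188; NNT = 6

risk, insecticide-treated plots = 1305/4985 = 0.2618
risk, untreated plots = 1592/3541 = 0.4496
risk difference = 0.2618 − 0.4496 = -0.188
absolute risk difference = 0.187805
1 / 0.187805 = 5.325 → round up → 6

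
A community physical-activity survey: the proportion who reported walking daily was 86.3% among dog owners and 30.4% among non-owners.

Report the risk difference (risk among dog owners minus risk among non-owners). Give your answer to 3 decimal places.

risk difference = 0.8630 − 0.3040 = 0.559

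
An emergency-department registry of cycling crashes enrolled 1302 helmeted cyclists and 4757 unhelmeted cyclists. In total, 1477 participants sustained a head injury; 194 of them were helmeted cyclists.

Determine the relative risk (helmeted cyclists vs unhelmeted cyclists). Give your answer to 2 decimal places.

RR: 0.55

helmeted cyclists without the outcome: 1302 − 194 = 1108
unhelmeted cyclists with the outcome: 1477 − 194 = 1283
unhelmeted cyclists without the outcome: 4757 − 1283 = 3474
risk, helmeted cyclists = 194/1302 = 0.1490
risk, unhelmeted cyclists = 1283/4757 = 0.2697
RR = 0.1490 / 0.2697 = 0.55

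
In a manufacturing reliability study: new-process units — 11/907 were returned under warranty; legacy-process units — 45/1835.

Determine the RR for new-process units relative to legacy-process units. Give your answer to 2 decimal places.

0.49

risk, new-process units = 11/907 = 0.01213
risk, legacy-process units = 45/1835 = 0.02452
RR = 0.01213 / 0.02452 = 0.49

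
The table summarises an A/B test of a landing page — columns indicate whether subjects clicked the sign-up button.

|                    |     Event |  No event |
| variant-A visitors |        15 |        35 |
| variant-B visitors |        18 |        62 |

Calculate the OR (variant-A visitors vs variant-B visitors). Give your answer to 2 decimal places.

OR = (15 × 62) / (35 × 18) = 930/630 ≈ 1.48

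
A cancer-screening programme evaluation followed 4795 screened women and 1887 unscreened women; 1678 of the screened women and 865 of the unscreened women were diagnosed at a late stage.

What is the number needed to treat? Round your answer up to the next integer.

risk, screened women = 1678/4795 = 0.349948
risk, unscreened women = 865/1887 = 0.458400
absolute risk difference = 0.108452
1 / 0.108452 = 9.221 → round up → 10

NNT: 10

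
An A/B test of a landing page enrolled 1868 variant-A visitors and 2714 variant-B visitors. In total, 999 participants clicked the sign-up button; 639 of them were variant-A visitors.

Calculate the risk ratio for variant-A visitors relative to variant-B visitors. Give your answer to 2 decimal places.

variant-A visitors without the outcome: 1868 − 639 = 1229
variant-B visitors with the outcome: 999 − 639 = 360
variant-B visitors without the outcome: 2714 − 360 = 2354
risk, variant-A visitors = 639/1868 = 0.3421
risk, variant-B visitors = 360/2714 = 0.1326
RR = 0.3421 / 0.1326 = 2.58

RR: 2.58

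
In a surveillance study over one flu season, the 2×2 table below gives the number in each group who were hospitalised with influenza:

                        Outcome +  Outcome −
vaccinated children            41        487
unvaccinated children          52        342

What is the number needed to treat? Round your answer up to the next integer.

NNT ≈ 19

risk, vaccinated children = 41/528 = 0.077652
risk, unvaccinated children = 52/394 = 0.131980
absolute risk difference = 0.054328
1 / 0.054328 = 18.407 → round up → 19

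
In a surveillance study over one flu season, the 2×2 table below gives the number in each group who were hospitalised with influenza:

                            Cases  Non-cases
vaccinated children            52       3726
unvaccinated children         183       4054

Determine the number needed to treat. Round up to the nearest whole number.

risk, vaccinated children = 52/3778 = 0.013764
risk, unvaccinated children = 183/4237 = 0.043191
absolute risk difference = 0.029427
1 / 0.029427 = 33.982 → round up → 34

NNT = 34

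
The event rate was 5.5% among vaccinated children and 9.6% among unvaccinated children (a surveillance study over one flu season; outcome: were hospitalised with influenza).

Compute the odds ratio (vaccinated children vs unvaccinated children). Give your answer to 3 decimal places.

OR ≈ 0.548

odds, vaccinated children = 0.0550/0.9450 = 0.0582
odds, unvaccinated children = 0.0960/0.9040 = 0.1062
OR = 0.0582 / 0.1062 = 0.548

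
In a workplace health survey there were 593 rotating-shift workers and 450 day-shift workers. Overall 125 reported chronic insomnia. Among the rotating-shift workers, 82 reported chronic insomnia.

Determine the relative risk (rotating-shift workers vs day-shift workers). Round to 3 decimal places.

1.447

rotating-shift workers without the outcome: 593 − 82 = 511
day-shift workers with the outcome: 125 − 82 = 43
day-shift workers without the outcome: 450 − 43 = 407
risk, rotating-shift workers = 82/593 = 0.1383
risk, day-shift workers = 43/450 = 0.0956
RR = 0.1383 / 0.0956 = 1.447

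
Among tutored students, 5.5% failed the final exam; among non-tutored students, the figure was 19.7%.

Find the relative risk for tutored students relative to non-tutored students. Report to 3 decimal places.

RR = 0.0550 / 0.1970 = 0.279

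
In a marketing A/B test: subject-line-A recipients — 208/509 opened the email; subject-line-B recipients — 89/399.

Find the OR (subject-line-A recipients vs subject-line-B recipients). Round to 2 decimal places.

OR = (208 × 310) / (301 × 89) = 64480/26789 ≈ 2.41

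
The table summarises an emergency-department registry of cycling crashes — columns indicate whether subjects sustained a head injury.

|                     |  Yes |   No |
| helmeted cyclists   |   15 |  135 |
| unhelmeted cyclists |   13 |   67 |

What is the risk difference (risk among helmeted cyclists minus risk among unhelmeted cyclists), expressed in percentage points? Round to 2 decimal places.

RD ≈ -6.25

risk, helmeted cyclists = 15/150 = 0.1000
risk, unhelmeted cyclists = 13/80 = 0.1625
risk difference = 0.1000 − 0.1625 = -0.0625 → -6.25 percentage points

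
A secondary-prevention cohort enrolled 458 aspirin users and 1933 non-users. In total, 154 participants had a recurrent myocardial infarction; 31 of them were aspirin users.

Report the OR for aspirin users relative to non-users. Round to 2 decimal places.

aspirin users without the outcome: 458 − 31 = 427
non-users with the outcome: 154 − 31 = 123
non-users without the outcome: 1933 − 123 = 1810
OR = (31 × 1810) / (427 × 123) = 56110/52521 ≈ 1.07

1.07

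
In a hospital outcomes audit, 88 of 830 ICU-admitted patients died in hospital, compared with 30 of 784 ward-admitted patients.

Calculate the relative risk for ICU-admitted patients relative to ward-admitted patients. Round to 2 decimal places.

risk, ICU-admitted patients = 88/830 = 0.10602
risk, ward-admitted patients = 30/784 = 0.03827
RR = 0.10602 / 0.03827 = 2.77

2.77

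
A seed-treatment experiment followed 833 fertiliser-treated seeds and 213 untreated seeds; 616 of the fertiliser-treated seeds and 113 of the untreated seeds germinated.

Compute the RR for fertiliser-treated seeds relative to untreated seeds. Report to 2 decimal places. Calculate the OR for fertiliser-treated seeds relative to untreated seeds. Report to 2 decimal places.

RR = 1.39; OR = 2.51

risk, fertiliser-treated seeds = 616/833 = 0.7395
risk, untreated seeds = 113/213 = 0.5305
RR = 0.7395 / 0.5305 = 1.39
OR = (616 × 100) / (217 × 113) = 61600/24521 ≈ 2.51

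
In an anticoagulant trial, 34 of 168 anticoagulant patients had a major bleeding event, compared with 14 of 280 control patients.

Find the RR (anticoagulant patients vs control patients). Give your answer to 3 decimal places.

risk, anticoagulant patients = 34/168 = 0.2024
risk, control patients = 14/280 = 0.0500
RR = 0.2024 / 0.0500 = 4.048

RR ≈ 4.048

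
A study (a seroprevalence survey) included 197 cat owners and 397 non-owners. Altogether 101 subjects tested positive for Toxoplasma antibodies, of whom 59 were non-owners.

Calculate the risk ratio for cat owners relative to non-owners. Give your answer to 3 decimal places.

cat owners with the outcome: 101 − 59 = 42
cat owners without the outcome: 197 − 42 = 155
non-owners without the outcome: 397 − 59 = 338
risk, cat owners = 42/197 = 0.2132
risk, non-owners = 59/397 = 0.1486
RR = 0.2132 / 0.1486 = 1.435

RR = 1.435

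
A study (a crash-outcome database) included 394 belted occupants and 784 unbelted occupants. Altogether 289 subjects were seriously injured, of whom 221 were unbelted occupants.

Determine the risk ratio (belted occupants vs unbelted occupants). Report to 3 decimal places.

belted occupants with the outcome: 289 − 221 = 68
belted occupants without the outcome: 394 − 68 = 326
unbelted occupants without the outcome: 784 − 221 = 563
risk, belted occupants = 68/394 = 0.1726
risk, unbelted occupants = 221/784 = 0.2819
RR = 0.1726 / 0.2819 = 0.612

RR = 0.612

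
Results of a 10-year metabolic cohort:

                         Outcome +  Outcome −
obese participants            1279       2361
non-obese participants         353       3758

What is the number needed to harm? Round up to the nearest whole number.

4

risk, obese participants = 1279/3640 = 0.351374
risk, non-obese participants = 353/4111 = 0.085867
absolute risk difference = 0.265506
1 / 0.265506 = 3.766 → round up → 4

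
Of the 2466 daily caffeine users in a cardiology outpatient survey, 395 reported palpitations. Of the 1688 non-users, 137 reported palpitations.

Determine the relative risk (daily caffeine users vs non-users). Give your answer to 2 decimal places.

risk, daily caffeine users = 395/2466 = 0.1602
risk, non-users = 137/1688 = 0.0812
RR = 0.1602 / 0.0812 = 1.97

RR ≈ 1.97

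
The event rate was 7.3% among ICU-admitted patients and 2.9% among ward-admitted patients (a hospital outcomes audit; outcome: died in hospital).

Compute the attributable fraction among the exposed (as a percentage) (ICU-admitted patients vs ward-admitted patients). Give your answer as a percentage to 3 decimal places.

AR% = (0.07300 − 0.02900) / 0.07300 = 0.6027 → 60.274%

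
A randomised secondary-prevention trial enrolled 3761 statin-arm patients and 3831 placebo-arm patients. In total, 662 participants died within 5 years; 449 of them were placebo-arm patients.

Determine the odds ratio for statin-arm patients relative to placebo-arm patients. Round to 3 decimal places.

statin-arm patients with the outcome: 662 − 449 = 213
statin-arm patients without the outcome: 3761 − 213 = 3548
placebo-arm patients without the outcome: 3831 − 449 = 3382
OR = (213 × 3382) / (3548 × 449) = 720366/1593052 ≈ 0.452

OR = 0.452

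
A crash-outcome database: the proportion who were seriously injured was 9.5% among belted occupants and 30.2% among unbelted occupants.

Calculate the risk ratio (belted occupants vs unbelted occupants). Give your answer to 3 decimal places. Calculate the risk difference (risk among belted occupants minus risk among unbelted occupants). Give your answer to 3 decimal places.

RR = 0.0950 / 0.3020 = 0.315
risk difference = 0.0950 − 0.3020 = -0.207

RR = 0.315; RD = -0.207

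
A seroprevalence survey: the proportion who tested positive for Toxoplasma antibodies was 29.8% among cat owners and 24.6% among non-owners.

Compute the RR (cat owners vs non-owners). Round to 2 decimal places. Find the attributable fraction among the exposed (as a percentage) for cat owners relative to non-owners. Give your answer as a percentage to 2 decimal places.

RR = 0.2980 / 0.2460 = 1.21
AR% = (0.2980 − 0.2460) / 0.2980 = 0.1745 → 17.45%

RR = 1.21; AR% = 17.45%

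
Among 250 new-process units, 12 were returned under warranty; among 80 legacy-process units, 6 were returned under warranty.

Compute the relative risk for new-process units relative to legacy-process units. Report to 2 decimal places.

0.64

risk, new-process units = 12/250 = 0.04800
risk, legacy-process units = 6/80 = 0.07500
RR = 0.04800 / 0.07500 = 0.64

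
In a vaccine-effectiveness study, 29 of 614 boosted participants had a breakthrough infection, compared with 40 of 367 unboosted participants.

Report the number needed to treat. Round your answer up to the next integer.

17

risk, boosted participants = 29/614 = 0.047231
risk, unboosted participants = 40/367 = 0.108992
absolute risk difference = 0.061761
1 / 0.061761 = 16.191 → round up → 17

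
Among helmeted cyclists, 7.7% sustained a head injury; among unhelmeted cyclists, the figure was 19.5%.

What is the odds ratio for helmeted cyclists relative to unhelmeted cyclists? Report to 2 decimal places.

odds, helmeted cyclists = 0.0770/0.9230 = 0.0834
odds, unhelmeted cyclists = 0.1950/0.8050 = 0.2422
OR = 0.0834 / 0.2422 = 0.34

OR ≈ 0.34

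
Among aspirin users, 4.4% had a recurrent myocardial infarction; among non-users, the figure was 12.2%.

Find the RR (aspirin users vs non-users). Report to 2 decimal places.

RR = 0.04400 / 0.12200 = 0.36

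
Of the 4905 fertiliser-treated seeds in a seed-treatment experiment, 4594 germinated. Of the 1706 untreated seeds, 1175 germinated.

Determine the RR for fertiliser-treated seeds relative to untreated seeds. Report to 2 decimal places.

risk, fertiliser-treated seeds = 4594/4905 = 0.9366
risk, untreated seeds = 1175/1706 = 0.6887
RR = 0.9366 / 0.6887 = 1.36

RR ≈ 1.36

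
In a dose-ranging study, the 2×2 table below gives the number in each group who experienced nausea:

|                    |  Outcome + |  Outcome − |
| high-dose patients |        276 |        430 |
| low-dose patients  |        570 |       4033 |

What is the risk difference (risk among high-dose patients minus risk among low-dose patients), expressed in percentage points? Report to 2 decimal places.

risk, high-dose patients = 276/706 = 0.3909
risk, low-dose patients = 570/4603 = 0.1238
risk difference = 0.3909 − 0.1238 = 0.2671 → 26.71 percentage points

RD: 26.71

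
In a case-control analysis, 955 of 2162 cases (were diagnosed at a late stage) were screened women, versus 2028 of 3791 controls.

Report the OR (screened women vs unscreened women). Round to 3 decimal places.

OR = (955 × 1763) / (2028 × 1207) = 1683665/2447796 ≈ 0.688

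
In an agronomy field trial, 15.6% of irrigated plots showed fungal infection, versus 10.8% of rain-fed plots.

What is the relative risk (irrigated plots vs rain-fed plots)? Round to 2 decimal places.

RR = 0.1560 / 0.1080 = 1.44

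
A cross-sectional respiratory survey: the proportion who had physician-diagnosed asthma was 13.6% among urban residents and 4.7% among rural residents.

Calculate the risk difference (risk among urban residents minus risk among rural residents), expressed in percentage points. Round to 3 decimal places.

risk difference = 0.13600 − 0.04700 = 0.08900 → 8.900 percentage points

RD: 8.900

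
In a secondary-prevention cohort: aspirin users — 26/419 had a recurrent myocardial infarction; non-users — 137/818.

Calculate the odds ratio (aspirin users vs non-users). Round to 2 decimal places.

OR = (26 × 681) / (393 × 137) = 17706/53841 ≈ 0.33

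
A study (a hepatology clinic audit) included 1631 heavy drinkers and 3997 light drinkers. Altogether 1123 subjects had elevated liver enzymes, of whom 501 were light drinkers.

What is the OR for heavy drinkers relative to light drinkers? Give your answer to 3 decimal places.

4.302

heavy drinkers with the outcome: 1123 − 501 = 622
heavy drinkers without the outcome: 1631 − 622 = 1009
light drinkers without the outcome: 3997 − 501 = 3496
OR = (622 × 3496) / (1009 × 501) = 2174512/505509 ≈ 4.302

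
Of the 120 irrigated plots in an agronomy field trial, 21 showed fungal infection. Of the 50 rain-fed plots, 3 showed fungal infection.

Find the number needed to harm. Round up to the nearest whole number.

risk, irrigated plots = 21/120 = 0.175000
risk, rain-fed plots = 3/50 = 0.060000
absolute risk difference = 0.115000
1 / 0.115000 = 8.696 → round up → 9

NNH ≈ 9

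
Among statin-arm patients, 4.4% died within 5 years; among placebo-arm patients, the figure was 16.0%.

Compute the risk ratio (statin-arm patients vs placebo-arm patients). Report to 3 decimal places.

RR = 0.04400 / 0.16000 = 0.275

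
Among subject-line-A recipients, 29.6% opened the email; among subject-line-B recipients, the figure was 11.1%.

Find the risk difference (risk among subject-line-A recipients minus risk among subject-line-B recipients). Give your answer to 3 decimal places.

risk difference = 0.2960 − 0.1110 = 0.185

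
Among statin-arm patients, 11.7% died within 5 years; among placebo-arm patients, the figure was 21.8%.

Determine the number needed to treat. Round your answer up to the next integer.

NNT: 10

absolute risk difference = 0.101000
1 / 0.101000 = 9.901 → round up → 10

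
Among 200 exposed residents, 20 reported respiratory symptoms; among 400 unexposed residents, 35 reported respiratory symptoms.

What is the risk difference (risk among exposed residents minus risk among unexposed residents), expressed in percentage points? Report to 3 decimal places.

risk, exposed residents = 20/200 = 0.1000
risk, unexposed residents = 35/400 = 0.0875
risk difference = 0.1000 − 0.0875 = 0.0125 → 1.250 percentage points

1.250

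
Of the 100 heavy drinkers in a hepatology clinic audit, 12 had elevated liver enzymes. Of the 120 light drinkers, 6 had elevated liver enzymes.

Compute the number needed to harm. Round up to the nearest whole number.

NNH: 15

risk, heavy drinkers = 12/100 = 0.120000
risk, light drinkers = 6/120 = 0.050000
absolute risk difference = 0.070000
1 / 0.070000 = 14.286 → round up → 15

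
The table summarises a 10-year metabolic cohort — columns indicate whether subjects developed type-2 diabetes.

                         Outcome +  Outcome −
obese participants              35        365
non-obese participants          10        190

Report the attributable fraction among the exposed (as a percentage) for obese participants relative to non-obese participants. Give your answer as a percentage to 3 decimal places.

risk, obese participants = 35/400 = 0.0875
risk, non-obese participants = 10/200 = 0.0500
AR% = (0.0875 − 0.0500) / 0.0875 = 0.4286 → 42.857%

AR% ≈ 42.857%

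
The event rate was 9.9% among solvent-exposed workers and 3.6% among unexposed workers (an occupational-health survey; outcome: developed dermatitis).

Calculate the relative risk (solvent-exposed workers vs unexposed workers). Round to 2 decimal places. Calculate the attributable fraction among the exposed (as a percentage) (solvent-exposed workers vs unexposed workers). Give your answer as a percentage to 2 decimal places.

RR = 0.09900 / 0.03600 = 2.75
AR% = (0.09900 − 0.03600) / 0.09900 = 0.6364 → 63.64%

RR = 2.75; AR% = 63.64%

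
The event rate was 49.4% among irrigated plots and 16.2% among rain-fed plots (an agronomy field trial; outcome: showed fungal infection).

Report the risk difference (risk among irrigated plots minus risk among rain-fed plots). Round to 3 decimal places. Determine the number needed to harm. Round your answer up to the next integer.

risk difference = 0.4940 − 0.1620 = 0.332
absolute risk difference = 0.332000
1 / 0.332000 = 3.012 → round up → 4

RD = 0.332; NNH = 4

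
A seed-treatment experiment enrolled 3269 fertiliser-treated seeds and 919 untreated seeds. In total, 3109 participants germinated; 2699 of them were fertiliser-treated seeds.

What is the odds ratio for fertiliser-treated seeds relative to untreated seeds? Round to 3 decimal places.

OR: 5.878

fertiliser-treated seeds without the outcome: 3269 − 2699 = 570
untreated seeds with the outcome: 3109 − 2699 = 410
untreated seeds without the outcome: 919 − 410 = 509
odds, fertiliser-treated seeds = 2699/570 = 4.7351
odds, untreated seeds = 410/509 = 0.8055
OR = 4.7351 / 0.8055 = 5.878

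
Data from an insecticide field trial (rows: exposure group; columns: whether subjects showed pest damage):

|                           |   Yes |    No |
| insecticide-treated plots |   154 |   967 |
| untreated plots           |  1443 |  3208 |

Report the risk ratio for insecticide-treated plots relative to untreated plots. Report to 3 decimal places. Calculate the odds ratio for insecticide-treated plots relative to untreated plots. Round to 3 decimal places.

RR = 0.443; OR = 0.354

risk, insecticide-treated plots = 154/1121 = 0.1374
risk, untreated plots = 1443/4651 = 0.3103
RR = 0.1374 / 0.3103 = 0.443
odds, insecticide-treated plots = 154/967 = 0.1593
odds, untreated plots = 1443/3208 = 0.4498
OR = 0.1593 / 0.4498 = 0.354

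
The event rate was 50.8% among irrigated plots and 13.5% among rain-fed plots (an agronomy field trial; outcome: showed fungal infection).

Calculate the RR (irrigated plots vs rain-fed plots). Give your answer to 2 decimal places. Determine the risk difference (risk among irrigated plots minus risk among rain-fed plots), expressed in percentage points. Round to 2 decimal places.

RR = 3.76; RD = 37.30

RR = 0.5080 / 0.1350 = 3.76
risk difference = 0.5080 − 0.1350 = 0.3730 → 37.30 percentage points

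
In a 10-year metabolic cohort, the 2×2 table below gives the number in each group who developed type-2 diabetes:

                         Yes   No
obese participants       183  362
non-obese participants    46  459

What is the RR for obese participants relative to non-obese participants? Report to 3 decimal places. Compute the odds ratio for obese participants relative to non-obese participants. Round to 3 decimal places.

RR = 3.686; OR = 5.044

risk, obese participants = 183/545 = 0.3358
risk, non-obese participants = 46/505 = 0.0911
RR = 0.3358 / 0.0911 = 3.686
OR = (183 × 459) / (362 × 46) = 83997/16652 ≈ 5.044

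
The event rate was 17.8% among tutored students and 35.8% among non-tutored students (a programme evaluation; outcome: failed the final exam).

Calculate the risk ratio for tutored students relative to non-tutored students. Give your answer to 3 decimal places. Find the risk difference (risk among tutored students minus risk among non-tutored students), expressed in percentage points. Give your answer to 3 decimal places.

RR = 0.497; RD = -18.000

RR = 0.1780 / 0.3580 = 0.497
risk difference = 0.1780 − 0.3580 = -0.1800 → -18.000 percentage points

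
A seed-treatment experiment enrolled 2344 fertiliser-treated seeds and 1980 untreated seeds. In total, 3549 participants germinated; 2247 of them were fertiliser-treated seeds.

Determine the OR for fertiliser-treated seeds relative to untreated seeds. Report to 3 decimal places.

fertiliser-treated seeds without the outcome: 2344 − 2247 = 97
untreated seeds with the outcome: 3549 − 2247 = 1302
untreated seeds without the outcome: 1980 − 1302 = 678
OR = (2247 × 678) / (97 × 1302) = 1523466/126294 ≈ 12.063

OR: 12.063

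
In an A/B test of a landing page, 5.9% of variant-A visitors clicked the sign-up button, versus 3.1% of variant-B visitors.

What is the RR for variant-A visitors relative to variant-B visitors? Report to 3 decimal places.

RR = 0.05900 / 0.03100 = 1.903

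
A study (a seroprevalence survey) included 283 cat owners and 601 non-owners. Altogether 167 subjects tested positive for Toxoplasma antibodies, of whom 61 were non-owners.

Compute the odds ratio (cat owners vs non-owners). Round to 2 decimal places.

OR ≈ 5.30

cat owners with the outcome: 167 − 61 = 106
cat owners without the outcome: 283 − 106 = 177
non-owners without the outcome: 601 − 61 = 540
OR = (106 × 540) / (177 × 61) = 57240/10797 ≈ 5.30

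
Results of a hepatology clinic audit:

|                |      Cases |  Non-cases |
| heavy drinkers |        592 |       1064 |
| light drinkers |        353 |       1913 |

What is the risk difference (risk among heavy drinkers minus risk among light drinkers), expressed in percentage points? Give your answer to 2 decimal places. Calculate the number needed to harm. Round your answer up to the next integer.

risk, heavy drinkers = 592/1656 = 0.3575
risk, light drinkers = 353/2266 = 0.1558
risk difference = 0.3575 − 0.1558 = 0.2017 → 20.17 percentage points
absolute risk difference = 0.201707
1 / 0.201707 = 4.958 → round up → 5

RD = 20.17; NNH = 5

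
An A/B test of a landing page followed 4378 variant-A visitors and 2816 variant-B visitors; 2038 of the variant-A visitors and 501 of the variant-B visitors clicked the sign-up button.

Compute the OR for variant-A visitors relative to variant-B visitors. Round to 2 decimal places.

odds, variant-A visitors = 2038/2340 = 0.8709
odds, variant-B visitors = 501/2315 = 0.2164
OR = 0.8709 / 0.2164 = 4.02

OR: 4.02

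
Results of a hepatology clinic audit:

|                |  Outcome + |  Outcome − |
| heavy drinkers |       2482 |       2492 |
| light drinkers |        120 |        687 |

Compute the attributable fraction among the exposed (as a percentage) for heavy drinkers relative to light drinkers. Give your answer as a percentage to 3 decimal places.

risk, heavy drinkers = 2482/4974 = 0.4990
risk, light drinkers = 120/807 = 0.1487
AR% = (0.4990 − 0.1487) / 0.4990 = 0.7020 → 70.200%

AR% ≈ 70.200%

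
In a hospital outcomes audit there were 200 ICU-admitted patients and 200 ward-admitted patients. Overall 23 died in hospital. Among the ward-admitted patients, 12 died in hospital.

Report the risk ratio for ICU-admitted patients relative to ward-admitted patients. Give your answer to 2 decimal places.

ICU-admitted patients with the outcome: 23 − 12 = 11
ICU-admitted patients without the outcome: 200 − 11 = 189
ward-admitted patients without the outcome: 200 − 12 = 188
risk, ICU-admitted patients = 11/200 = 0.0550
risk, ward-admitted patients = 12/200 = 0.0600
RR = 0.0550 / 0.0600 = 0.92

0.92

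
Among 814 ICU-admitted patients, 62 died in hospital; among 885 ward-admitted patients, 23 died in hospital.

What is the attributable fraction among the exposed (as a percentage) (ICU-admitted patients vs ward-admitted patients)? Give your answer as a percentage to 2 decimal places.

risk, ICU-admitted patients = 62/814 = 0.07617
risk, ward-admitted patients = 23/885 = 0.02599
AR% = (0.07617 − 0.02599) / 0.07617 = 0.6588 → 65.88%

AR%: 65.88%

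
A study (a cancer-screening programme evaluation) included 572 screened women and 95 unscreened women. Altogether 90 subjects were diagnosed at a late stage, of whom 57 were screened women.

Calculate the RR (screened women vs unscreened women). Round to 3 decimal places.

screened women without the outcome: 572 − 57 = 515
unscreened women with the outcome: 90 − 57 = 33
unscreened women without the outcome: 95 − 33 = 62
risk, screened women = 57/572 = 0.0997
risk, unscreened women = 33/95 = 0.3474
RR = 0.0997 / 0.3474 = 0.287

RR = 0.287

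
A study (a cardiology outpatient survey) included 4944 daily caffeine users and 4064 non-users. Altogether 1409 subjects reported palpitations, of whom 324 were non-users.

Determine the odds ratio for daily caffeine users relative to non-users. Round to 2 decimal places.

OR: 3.25

daily caffeine users with the outcome: 1409 − 324 = 1085
daily caffeine users without the outcome: 4944 − 1085 = 3859
non-users without the outcome: 4064 − 324 = 3740
OR = (1085 × 3740) / (3859 × 324) = 4057900/1250316 ≈ 3.25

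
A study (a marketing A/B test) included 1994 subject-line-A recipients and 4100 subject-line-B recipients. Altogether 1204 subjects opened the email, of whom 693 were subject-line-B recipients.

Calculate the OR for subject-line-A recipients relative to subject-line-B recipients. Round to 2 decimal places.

1.69

subject-line-A recipients with the outcome: 1204 − 693 = 511
subject-line-A recipients without the outcome: 1994 − 511 = 1483
subject-line-B recipients without the outcome: 4100 − 693 = 3407
odds, subject-line-A recipients = 511/1483 = 0.3446
odds, subject-line-B recipients = 693/3407 = 0.2034
OR = 0.3446 / 0.2034 = 1.69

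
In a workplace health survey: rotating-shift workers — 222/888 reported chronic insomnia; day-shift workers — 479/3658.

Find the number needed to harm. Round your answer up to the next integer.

NNH: 9

risk, rotating-shift workers = 222/888 = 0.250000
risk, day-shift workers = 479/3658 = 0.130946
absolute risk difference = 0.119054
1 / 0.119054 = 8.400 → round up → 9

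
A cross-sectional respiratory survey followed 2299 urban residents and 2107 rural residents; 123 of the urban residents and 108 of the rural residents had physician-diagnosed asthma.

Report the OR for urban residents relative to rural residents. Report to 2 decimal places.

odds, urban residents = 123/2176 = 0.0565
odds, rural residents = 108/1999 = 0.0540
OR = 0.0565 / 0.0540 = 1.05

OR: 1.05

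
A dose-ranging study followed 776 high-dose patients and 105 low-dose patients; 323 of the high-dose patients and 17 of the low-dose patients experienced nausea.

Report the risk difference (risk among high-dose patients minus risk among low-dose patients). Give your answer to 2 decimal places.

risk, high-dose patients = 323/776 = 0.4162
risk, low-dose patients = 17/105 = 0.1619
risk difference = 0.4162 − 0.1619 = 0.25

0.25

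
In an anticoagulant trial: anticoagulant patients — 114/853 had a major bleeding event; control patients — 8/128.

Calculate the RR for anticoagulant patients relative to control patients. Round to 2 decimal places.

RR ≈ 2.14

risk, anticoagulant patients = 114/853 = 0.1336
risk, control patients = 8/128 = 0.0625
RR = 0.1336 / 0.0625 = 2.14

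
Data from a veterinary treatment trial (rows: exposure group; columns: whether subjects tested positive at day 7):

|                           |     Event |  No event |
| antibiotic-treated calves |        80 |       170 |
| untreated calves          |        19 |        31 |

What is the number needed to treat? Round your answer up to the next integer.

NNT ≈ 17

risk, antibiotic-treated calves = 80/250 = 0.320000
risk, untreated calves = 19/50 = 0.380000
absolute risk difference = 0.060000
1 / 0.060000 = 16.667 → round up → 17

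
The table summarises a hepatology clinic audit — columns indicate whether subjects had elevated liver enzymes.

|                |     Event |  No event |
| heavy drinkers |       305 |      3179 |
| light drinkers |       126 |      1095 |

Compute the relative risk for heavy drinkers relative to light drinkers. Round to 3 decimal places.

RR: 0.848

risk, heavy drinkers = 305/3484 = 0.0875
risk, light drinkers = 126/1221 = 0.1032
RR = 0.0875 / 0.1032 = 0.848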